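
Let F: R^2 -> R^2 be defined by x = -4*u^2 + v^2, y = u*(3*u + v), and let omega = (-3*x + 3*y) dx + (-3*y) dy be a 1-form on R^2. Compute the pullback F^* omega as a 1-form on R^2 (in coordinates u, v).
F^* omega = (3*u*(-74*u^2 - 17*u*v + 7*v^2)) du + (-9*u^3 + 39*u^2*v + 6*u*v^2 - 6*v^3) dv

Using F^*(f dg) = (f ∘ F) d(g ∘ F), substitute each coordinate x_i by F_i(u, v) in f_i, and replace dx_i by d F_i = (∂F_i/∂u) du + (∂F_i/∂v) dv.
  For the x component: f_1(F) = 21*u^2 + 3*u*v - 3*v^2; d F_1 = (-8*u) du + (2*v) dv
  For the y component: f_2(F) = 3*u*(-3*u - v); d F_2 = (6*u + v) du + (u) dv
Combining and collecting du, dv coefficients:
  coeff of du: 3*u*(-74*u^2 - 17*u*v + 7*v^2)
  coeff of dv: -9*u^3 + 39*u^2*v + 6*u*v^2 - 6*v^3
F^* omega = (3*u*(-74*u^2 - 17*u*v + 7*v^2)) du + (-9*u^3 + 39*u^2*v + 6*u*v^2 - 6*v^3) dv.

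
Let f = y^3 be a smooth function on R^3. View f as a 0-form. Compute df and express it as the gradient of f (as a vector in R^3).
df = (0) dx + (3*y^2) dy + (0) dz; grad f = (0, 3*y^2, 0)

For a 0-form f, d f = (∂f/∂x) dx + (∂f/∂y) dy + (∂f/∂z) dz. The components of the vector representation are exactly the entries of grad f in Cartesian coordinates:
  ∂f/∂x = 0
  ∂f/∂y = 3*y^2
  ∂f/∂z = 0.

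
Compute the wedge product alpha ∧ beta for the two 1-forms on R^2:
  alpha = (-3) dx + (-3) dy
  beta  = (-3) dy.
alpha ∧ beta = (9) dx ∧ dy

Distribute the wedge, using dx_i ∧ dx_j = -dx_j ∧ dx_i and dx_i ∧ dx_i = 0. For each pair (i, j) with i < j, the coefficient of dx_i ∧ dx_j in alpha ∧ beta is (alpha_i * beta_j - alpha_j * beta_i). Collecting: alpha ∧ beta = (9) dx ∧ dy.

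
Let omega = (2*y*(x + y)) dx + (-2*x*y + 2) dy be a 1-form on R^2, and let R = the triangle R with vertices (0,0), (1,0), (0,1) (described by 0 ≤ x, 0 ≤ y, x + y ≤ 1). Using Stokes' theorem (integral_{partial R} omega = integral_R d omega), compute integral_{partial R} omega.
integral_(partial R) omega = -4/3

Stokes: integral_partial_R omega = integral_R d omega with d omega = (∂Q/∂x - ∂P/∂y) dx ∧ dy.
  ∂Q/∂x = -2*y
  ∂P/∂y = 2*x + 4*y
  integrand = ∂Q/∂x - ∂P/∂y = -2*x - 6*y.
Integrating over R: integral_0^1 integral_0^{1-x} (-2*x - 6*y) dy dx = -4/3.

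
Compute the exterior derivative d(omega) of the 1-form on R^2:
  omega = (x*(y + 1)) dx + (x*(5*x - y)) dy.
d(omega) = (9*x - y) dx ∧ dy

For a 1-form omega = sum_i f_i dx_i, the exterior derivative is
  d(omega) = sum_{i < j} (∂f_j/∂x_i - ∂f_i/∂x_j) dx_i ∧ dx_j.
  coefficient of dx ∧ dy: ∂f_2/∂x - ∂f_1/∂y = ∂(x*(5*x - y))/∂x - ∂(x*(y + 1))/∂y = 9*x - y
Assembling: d(omega) = (9*x - y) dx ∧ dy.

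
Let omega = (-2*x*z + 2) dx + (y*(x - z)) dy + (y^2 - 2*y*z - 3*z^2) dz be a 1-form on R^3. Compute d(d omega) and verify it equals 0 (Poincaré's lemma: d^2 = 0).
d(d omega) = 0

Step 1: d omega = sum_{i<j} (∂f_j/∂x_i - ∂f_i/∂x_j) dx_i ∧ dx_j:
  coeff of dx ∧ dy: y
  coeff of dx ∧ dz: 2*x
  coeff of dy ∧ dz: 3*y - 2*z
Step 2: Apply d again to each 2-form coefficient. The only possible 3-form in R^3 is dx ∧ dy ∧ dz, with coefficient
  ∂(coeff of dy∧dz)/∂x - ∂(coeff of dx∧dz)/∂y + ∂(coeff of dx∧dy)/∂z
  = ∂/∂x (3*y - 2*z) - ∂/∂y (2*x) + ∂/∂z (y).
Each of these terms simplifies to sums of mixed partials that cancel in pairs. The result is 0 (by equality of mixed partials for smooth functions — Schwarz / Clairaut).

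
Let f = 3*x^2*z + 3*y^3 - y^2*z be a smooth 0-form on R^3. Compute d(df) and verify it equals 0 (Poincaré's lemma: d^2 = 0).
d(df) = 0

Step 1: df = sum_i (∂f/∂x_i) dx_i = (6*x*z) dx + (y*(9*y - 2*z)) dy + (3*x^2 - y^2) dz.
Step 2: Apply d again. Using the 1-form formula, the coefficient of dx ∧ dy in d(df) is ∂^2 f/∂x ∂y - ∂^2 f/∂y ∂x = (0) - (0) = 0 (equality of mixed partials for smooth f).
Similarly for dx ∧ dz and dy ∧ dz — all coefficients vanish. So d(df) = 0.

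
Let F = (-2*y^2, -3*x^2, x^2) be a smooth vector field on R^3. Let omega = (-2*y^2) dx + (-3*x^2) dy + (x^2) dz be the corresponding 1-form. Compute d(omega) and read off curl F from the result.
d(omega) = (0) dy ∧ dz + (-2*x) dz ∧ dx + (-6*x + 4*y) dx ∧ dy; curl F = (0, -2*x, -6*x + 4*y)

d omega = sum_{i<j} (∂f_j/∂x_i - ∂f_i/∂x_j) dx_i ∧ dx_j. Under the identification (dy ∧ dz, dz ∧ dx, dx ∧ dy) ↔ (e_x, e_y, e_z), the coefficients are exactly the components of curl F. Compute:
  ∂R/∂y - ∂Q/∂z = (0) - (0) = 0
  ∂P/∂z - ∂R/∂x = (0) - (2*x) = -2*x
  ∂Q/∂x - ∂P/∂y = (-6*x) - (-4*y) = -6*x + 4*y.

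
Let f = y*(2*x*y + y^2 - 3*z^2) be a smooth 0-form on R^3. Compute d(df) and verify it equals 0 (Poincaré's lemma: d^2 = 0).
d(df) = 0

Step 1: df = sum_i (∂f/∂x_i) dx_i = (2*y^2) dx + (4*x*y + 3*y^2 - 3*z^2) dy + (-6*y*z) dz.
Step 2: Apply d again. Using the 1-form formula, the coefficient of dx ∧ dy in d(df) is ∂^2 f/∂x ∂y - ∂^2 f/∂y ∂x = (4*y) - (4*y) = 0 (equality of mixed partials for smooth f).
Similarly for dx ∧ dz and dy ∧ dz — all coefficients vanish. So d(df) = 0.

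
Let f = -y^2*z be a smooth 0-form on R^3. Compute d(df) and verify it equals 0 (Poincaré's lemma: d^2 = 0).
d(df) = 0

Step 1: df = sum_i (∂f/∂x_i) dx_i = (0) dx + (-2*y*z) dy + (-y^2) dz.
Step 2: Apply d again. Using the 1-form formula, the coefficient of dx ∧ dy in d(df) is ∂^2 f/∂x ∂y - ∂^2 f/∂y ∂x = (0) - (0) = 0 (equality of mixed partials for smooth f).
Similarly for dx ∧ dz and dy ∧ dz — all coefficients vanish. So d(df) = 0.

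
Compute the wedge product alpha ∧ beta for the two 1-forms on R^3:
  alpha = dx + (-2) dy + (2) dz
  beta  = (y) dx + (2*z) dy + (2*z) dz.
alpha ∧ beta = (2*y + 2*z) dx ∧ dy + (-2*y + 2*z) dx ∧ dz + (-8*z) dy ∧ dz

Distribute the wedge, using dx_i ∧ dx_j = -dx_j ∧ dx_i and dx_i ∧ dx_i = 0. For each pair (i, j) with i < j, the coefficient of dx_i ∧ dx_j in alpha ∧ beta is (alpha_i * beta_j - alpha_j * beta_i). Collecting: alpha ∧ beta = (2*y + 2*z) dx ∧ dy + (-2*y + 2*z) dx ∧ dz + (-8*z) dy ∧ dz.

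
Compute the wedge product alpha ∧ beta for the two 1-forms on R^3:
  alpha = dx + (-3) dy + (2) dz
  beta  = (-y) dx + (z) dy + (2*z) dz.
alpha ∧ beta = (-3*y + z) dx ∧ dy + (2*y + 2*z) dx ∧ dz + (-8*z) dy ∧ dz

Distribute the wedge, using dx_i ∧ dx_j = -dx_j ∧ dx_i and dx_i ∧ dx_i = 0. For each pair (i, j) with i < j, the coefficient of dx_i ∧ dx_j in alpha ∧ beta is (alpha_i * beta_j - alpha_j * beta_i). Collecting: alpha ∧ beta = (-3*y + z) dx ∧ dy + (2*y + 2*z) dx ∧ dz + (-8*z) dy ∧ dz.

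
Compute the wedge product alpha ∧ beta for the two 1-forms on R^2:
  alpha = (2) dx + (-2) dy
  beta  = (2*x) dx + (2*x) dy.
alpha ∧ beta = (8*x) dx ∧ dy

Distribute the wedge, using dx_i ∧ dx_j = -dx_j ∧ dx_i and dx_i ∧ dx_i = 0. For each pair (i, j) with i < j, the coefficient of dx_i ∧ dx_j in alpha ∧ beta is (alpha_i * beta_j - alpha_j * beta_i). Collecting: alpha ∧ beta = (8*x) dx ∧ dy.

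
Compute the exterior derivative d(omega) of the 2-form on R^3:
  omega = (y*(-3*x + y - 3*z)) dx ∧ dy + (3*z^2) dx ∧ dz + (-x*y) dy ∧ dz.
d(omega) = (-4*y) dx ∧ dy ∧ dz

For a 2-form omega = sum_{i<j} g_{ij} dx_i ∧ dx_j, the exterior derivative is
  d(omega) = sum_{i<j} d(g_{ij}) ∧ dx_i ∧ dx_j = sum_{i<j, k} (∂g_{ij}/∂x_k) dx_k ∧ dx_i ∧ dx_j.
Expand each term, using dx_k ∧ dx_i ∧ dx_j = sgn(permutation) dx_{(a)} ∧ dx_{(b)} ∧ dx_{(c)} with (a < b < c) sorted:
  d(y*(-3*x + y - 3*z)) includes (∂/∂z)(y*(-3*x + y - 3*z)) dz = (-3*y) dz, which multiplied by dx ∧ dy gives (-3*y) dx ∧ dy ∧ dz
  d(-x*y) includes (∂/∂x)(-x*y) dx = (-y) dx, which multiplied by dy ∧ dz gives (-y) dx ∧ dy ∧ dz
Collecting like 3-forms: d(omega) = (-4*y) dx ∧ dy ∧ dz.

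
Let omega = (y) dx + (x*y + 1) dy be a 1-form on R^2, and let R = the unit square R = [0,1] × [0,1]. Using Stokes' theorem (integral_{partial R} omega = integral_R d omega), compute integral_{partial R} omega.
integral_(partial R) omega = -1/2

Stokes: integral_partial_R omega = integral_R d omega with d omega = (∂Q/∂x - ∂P/∂y) dx ∧ dy.
  ∂Q/∂x = y
  ∂P/∂y = 1
  integrand = ∂Q/∂x - ∂P/∂y = y - 1.
Integrating over R: integral_0^1 integral_0^1 (y - 1) dx dy = -1/2.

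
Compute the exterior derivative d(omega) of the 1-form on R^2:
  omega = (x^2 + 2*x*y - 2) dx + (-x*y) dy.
d(omega) = (-2*x - y) dx ∧ dy

For a 1-form omega = sum_i f_i dx_i, the exterior derivative is
  d(omega) = sum_{i < j} (∂f_j/∂x_i - ∂f_i/∂x_j) dx_i ∧ dx_j.
  coefficient of dx ∧ dy: ∂f_2/∂x - ∂f_1/∂y = ∂(-x*y)/∂x - ∂(x^2 + 2*x*y - 2)/∂y = -2*x - y
Assembling: d(omega) = (-2*x - y) dx ∧ dy.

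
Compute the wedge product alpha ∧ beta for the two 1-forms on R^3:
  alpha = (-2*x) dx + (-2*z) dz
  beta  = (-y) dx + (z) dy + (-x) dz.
alpha ∧ beta = (-2*x*z) dx ∧ dy + (2*x^2 - 2*y*z) dx ∧ dz + (2*z^2) dy ∧ dz

Distribute the wedge, using dx_i ∧ dx_j = -dx_j ∧ dx_i and dx_i ∧ dx_i = 0. For each pair (i, j) with i < j, the coefficient of dx_i ∧ dx_j in alpha ∧ beta is (alpha_i * beta_j - alpha_j * beta_i). Collecting: alpha ∧ beta = (-2*x*z) dx ∧ dy + (2*x^2 - 2*y*z) dx ∧ dz + (2*z^2) dy ∧ dz.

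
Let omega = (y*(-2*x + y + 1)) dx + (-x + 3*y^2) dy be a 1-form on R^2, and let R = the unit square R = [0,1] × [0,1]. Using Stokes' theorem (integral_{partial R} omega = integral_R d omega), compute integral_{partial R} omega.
integral_(partial R) omega = -2

Stokes: integral_partial_R omega = integral_R d omega with d omega = (∂Q/∂x - ∂P/∂y) dx ∧ dy.
  ∂Q/∂x = -1
  ∂P/∂y = -2*x + 2*y + 1
  integrand = ∂Q/∂x - ∂P/∂y = 2*x - 2*y - 2.
Integrating over R: integral_0^1 integral_0^1 (2*x - 2*y - 2) dx dy = -2.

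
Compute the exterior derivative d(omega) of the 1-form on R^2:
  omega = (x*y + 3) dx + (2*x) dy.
d(omega) = (2 - x) dx ∧ dy

For a 1-form omega = sum_i f_i dx_i, the exterior derivative is
  d(omega) = sum_{i < j} (∂f_j/∂x_i - ∂f_i/∂x_j) dx_i ∧ dx_j.
  coefficient of dx ∧ dy: ∂f_2/∂x - ∂f_1/∂y = ∂(2*x)/∂x - ∂(x*y + 3)/∂y = 2 - x
Assembling: d(omega) = (2 - x) dx ∧ dy.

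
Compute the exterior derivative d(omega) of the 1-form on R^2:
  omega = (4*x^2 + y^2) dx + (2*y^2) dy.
d(omega) = (-2*y) dx ∧ dy

For a 1-form omega = sum_i f_i dx_i, the exterior derivative is
  d(omega) = sum_{i < j} (∂f_j/∂x_i - ∂f_i/∂x_j) dx_i ∧ dx_j.
  coefficient of dx ∧ dy: ∂f_2/∂x - ∂f_1/∂y = ∂(2*y^2)/∂x - ∂(4*x^2 + y^2)/∂y = -2*y
Assembling: d(omega) = (-2*y) dx ∧ dy.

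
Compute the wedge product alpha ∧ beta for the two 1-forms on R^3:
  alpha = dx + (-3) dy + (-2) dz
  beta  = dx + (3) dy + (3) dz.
alpha ∧ beta = (6) dx ∧ dy + (5) dx ∧ dz + (-3) dy ∧ dz

Distribute the wedge, using dx_i ∧ dx_j = -dx_j ∧ dx_i and dx_i ∧ dx_i = 0. For each pair (i, j) with i < j, the coefficient of dx_i ∧ dx_j in alpha ∧ beta is (alpha_i * beta_j - alpha_j * beta_i). Collecting: alpha ∧ beta = (6) dx ∧ dy + (5) dx ∧ dz + (-3) dy ∧ dz.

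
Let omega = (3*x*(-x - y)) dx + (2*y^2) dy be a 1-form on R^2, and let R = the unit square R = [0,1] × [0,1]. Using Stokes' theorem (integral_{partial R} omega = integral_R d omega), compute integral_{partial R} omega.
integral_(partial R) omega = 3/2

Stokes: integral_partial_R omega = integral_R d omega with d omega = (∂Q/∂x - ∂P/∂y) dx ∧ dy.
  ∂Q/∂x = 0
  ∂P/∂y = -3*x
  integrand = ∂Q/∂x - ∂P/∂y = 3*x.
Integrating over R: integral_0^1 integral_0^1 (3*x) dx dy = 3/2.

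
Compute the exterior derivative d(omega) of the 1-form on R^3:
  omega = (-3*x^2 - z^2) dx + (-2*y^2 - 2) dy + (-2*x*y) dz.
d(omega) = (-2*y + 2*z) dx ∧ dz + (-2*x) dy ∧ dz

For a 1-form omega = sum_i f_i dx_i, the exterior derivative is
  d(omega) = sum_{i < j} (∂f_j/∂x_i - ∂f_i/∂x_j) dx_i ∧ dx_j.
  coefficient of dx ∧ dz: ∂f_3/∂x - ∂f_1/∂z = ∂(-2*x*y)/∂x - ∂(-3*x^2 - z^2)/∂z = -2*y + 2*z
  coefficient of dy ∧ dz: ∂f_3/∂y - ∂f_2/∂z = ∂(-2*x*y)/∂y - ∂(-2*y^2 - 2)/∂z = -2*x
Assembling: d(omega) = (-2*y + 2*z) dx ∧ dz + (-2*x) dy ∧ dz.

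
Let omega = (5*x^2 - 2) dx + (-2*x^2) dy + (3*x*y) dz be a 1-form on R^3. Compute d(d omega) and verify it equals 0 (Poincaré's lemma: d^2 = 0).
d(d omega) = 0

Step 1: d omega = sum_{i<j} (∂f_j/∂x_i - ∂f_i/∂x_j) dx_i ∧ dx_j:
  coeff of dx ∧ dy: -4*x
  coeff of dx ∧ dz: 3*y
  coeff of dy ∧ dz: 3*x
Step 2: Apply d again to each 2-form coefficient. The only possible 3-form in R^3 is dx ∧ dy ∧ dz, with coefficient
  ∂(coeff of dy∧dz)/∂x - ∂(coeff of dx∧dz)/∂y + ∂(coeff of dx∧dy)/∂z
  = ∂/∂x (3*x) - ∂/∂y (3*y) + ∂/∂z (-4*x).
Each of these terms simplifies to sums of mixed partials that cancel in pairs. The result is 0 (by equality of mixed partials for smooth functions — Schwarz / Clairaut).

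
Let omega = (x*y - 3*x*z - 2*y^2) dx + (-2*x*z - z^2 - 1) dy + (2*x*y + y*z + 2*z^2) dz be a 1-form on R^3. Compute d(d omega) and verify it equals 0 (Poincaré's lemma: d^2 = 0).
d(d omega) = 0

Step 1: d omega = sum_{i<j} (∂f_j/∂x_i - ∂f_i/∂x_j) dx_i ∧ dx_j:
  coeff of dx ∧ dy: -x + 4*y - 2*z
  coeff of dx ∧ dz: 3*x + 2*y
  coeff of dy ∧ dz: 4*x + 3*z
Step 2: Apply d again to each 2-form coefficient. The only possible 3-form in R^3 is dx ∧ dy ∧ dz, with coefficient
  ∂(coeff of dy∧dz)/∂x - ∂(coeff of dx∧dz)/∂y + ∂(coeff of dx∧dy)/∂z
  = ∂/∂x (4*x + 3*z) - ∂/∂y (3*x + 2*y) + ∂/∂z (-x + 4*y - 2*z).
Each of these terms simplifies to sums of mixed partials that cancel in pairs. The result is 0 (by equality of mixed partials for smooth functions — Schwarz / Clairaut).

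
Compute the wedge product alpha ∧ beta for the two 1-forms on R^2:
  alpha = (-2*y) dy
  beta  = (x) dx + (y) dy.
alpha ∧ beta = (2*x*y) dx ∧ dy

Distribute the wedge, using dx_i ∧ dx_j = -dx_j ∧ dx_i and dx_i ∧ dx_i = 0. For each pair (i, j) with i < j, the coefficient of dx_i ∧ dx_j in alpha ∧ beta is (alpha_i * beta_j - alpha_j * beta_i). Collecting: alpha ∧ beta = (2*x*y) dx ∧ dy.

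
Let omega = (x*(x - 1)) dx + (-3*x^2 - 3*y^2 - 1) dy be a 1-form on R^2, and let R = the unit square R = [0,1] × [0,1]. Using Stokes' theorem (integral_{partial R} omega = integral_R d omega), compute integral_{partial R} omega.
integral_(partial R) omega = -3

Stokes: integral_partial_R omega = integral_R d omega with d omega = (∂Q/∂x - ∂P/∂y) dx ∧ dy.
  ∂Q/∂x = -6*x
  ∂P/∂y = 0
  integrand = ∂Q/∂x - ∂P/∂y = -6*x.
Integrating over R: integral_0^1 integral_0^1 (-6*x) dx dy = -3.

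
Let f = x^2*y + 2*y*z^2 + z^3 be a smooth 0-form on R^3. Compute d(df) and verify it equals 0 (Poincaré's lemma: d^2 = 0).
d(df) = 0

Step 1: df = sum_i (∂f/∂x_i) dx_i = (2*x*y) dx + (x^2 + 2*z^2) dy + (z*(4*y + 3*z)) dz.
Step 2: Apply d again. Using the 1-form formula, the coefficient of dx ∧ dy in d(df) is ∂^2 f/∂x ∂y - ∂^2 f/∂y ∂x = (2*x) - (2*x) = 0 (equality of mixed partials for smooth f).
Similarly for dx ∧ dz and dy ∧ dz — all coefficients vanish. So d(df) = 0.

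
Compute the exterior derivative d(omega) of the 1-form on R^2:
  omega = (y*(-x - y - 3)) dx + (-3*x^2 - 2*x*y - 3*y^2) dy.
d(omega) = (3 - 5*x) dx ∧ dy

For a 1-form omega = sum_i f_i dx_i, the exterior derivative is
  d(omega) = sum_{i < j} (∂f_j/∂x_i - ∂f_i/∂x_j) dx_i ∧ dx_j.
  coefficient of dx ∧ dy: ∂f_2/∂x - ∂f_1/∂y = ∂(-3*x^2 - 2*x*y - 3*y^2)/∂x - ∂(y*(-x - y - 3))/∂y = 3 - 5*x
Assembling: d(omega) = (3 - 5*x) dx ∧ dy.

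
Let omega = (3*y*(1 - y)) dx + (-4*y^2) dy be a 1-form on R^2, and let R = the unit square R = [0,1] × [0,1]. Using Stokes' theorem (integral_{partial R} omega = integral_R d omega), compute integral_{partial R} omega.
integral_(partial R) omega = 0

Stokes: integral_partial_R omega = integral_R d omega with d omega = (∂Q/∂x - ∂P/∂y) dx ∧ dy.
  ∂Q/∂x = 0
  ∂P/∂y = 3 - 6*y
  integrand = ∂Q/∂x - ∂P/∂y = 6*y - 3.
Integrating over R: integral_0^1 integral_0^1 (6*y - 3) dx dy = 0.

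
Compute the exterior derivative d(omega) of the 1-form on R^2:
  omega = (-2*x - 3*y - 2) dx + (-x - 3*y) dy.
d(omega) = (2) dx ∧ dy

For a 1-form omega = sum_i f_i dx_i, the exterior derivative is
  d(omega) = sum_{i < j} (∂f_j/∂x_i - ∂f_i/∂x_j) dx_i ∧ dx_j.
  coefficient of dx ∧ dy: ∂f_2/∂x - ∂f_1/∂y = ∂(-x - 3*y)/∂x - ∂(-2*x - 3*y - 2)/∂y = 2
Assembling: d(omega) = (2) dx ∧ dy.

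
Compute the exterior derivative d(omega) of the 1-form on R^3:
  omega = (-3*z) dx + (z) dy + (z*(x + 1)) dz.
d(omega) = (z + 3) dx ∧ dz + (-1) dy ∧ dz

For a 1-form omega = sum_i f_i dx_i, the exterior derivative is
  d(omega) = sum_{i < j} (∂f_j/∂x_i - ∂f_i/∂x_j) dx_i ∧ dx_j.
  coefficient of dx ∧ dz: ∂f_3/∂x - ∂f_1/∂z = ∂(z*(x + 1))/∂x - ∂(-3*z)/∂z = z + 3
  coefficient of dy ∧ dz: ∂f_3/∂y - ∂f_2/∂z = ∂(z*(x + 1))/∂y - ∂(z)/∂z = -1
Assembling: d(omega) = (z + 3) dx ∧ dz + (-1) dy ∧ dz.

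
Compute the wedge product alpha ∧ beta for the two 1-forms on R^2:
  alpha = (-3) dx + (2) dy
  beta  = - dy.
alpha ∧ beta = (3) dx ∧ dy

Distribute the wedge, using dx_i ∧ dx_j = -dx_j ∧ dx_i and dx_i ∧ dx_i = 0. For each pair (i, j) with i < j, the coefficient of dx_i ∧ dx_j in alpha ∧ beta is (alpha_i * beta_j - alpha_j * beta_i). Collecting: alpha ∧ beta = (3) dx ∧ dy.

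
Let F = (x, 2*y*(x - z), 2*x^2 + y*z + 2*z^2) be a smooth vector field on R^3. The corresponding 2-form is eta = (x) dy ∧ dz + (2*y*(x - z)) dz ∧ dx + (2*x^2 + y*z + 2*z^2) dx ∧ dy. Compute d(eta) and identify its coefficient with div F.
d(eta) = (2*x + y + 2*z + 1) dx ∧ dy ∧ dz; div F = 2*x + y + 2*z + 1

For a 2-form in R^3 of the form above, applying d gives a 3-form with coefficient ∂P/∂x + ∂Q/∂y + ∂R/∂z:
  ∂P/∂x = 1
  ∂Q/∂y = 2*x - 2*z
  ∂R/∂z = y + 4*z
Sum = 2*x + y + 2*z + 1, which is exactly div F.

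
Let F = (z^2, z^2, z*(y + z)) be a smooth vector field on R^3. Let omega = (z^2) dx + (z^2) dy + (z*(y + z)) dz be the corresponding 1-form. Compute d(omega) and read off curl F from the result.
d(omega) = (-z) dy ∧ dz + (2*z) dz ∧ dx + (0) dx ∧ dy; curl F = (-z, 2*z, 0)

d omega = sum_{i<j} (∂f_j/∂x_i - ∂f_i/∂x_j) dx_i ∧ dx_j. Under the identification (dy ∧ dz, dz ∧ dx, dx ∧ dy) ↔ (e_x, e_y, e_z), the coefficients are exactly the components of curl F. Compute:
  ∂R/∂y - ∂Q/∂z = (z) - (2*z) = -z
  ∂P/∂z - ∂R/∂x = (2*z) - (0) = 2*z
  ∂Q/∂x - ∂P/∂y = (0) - (0) = 0.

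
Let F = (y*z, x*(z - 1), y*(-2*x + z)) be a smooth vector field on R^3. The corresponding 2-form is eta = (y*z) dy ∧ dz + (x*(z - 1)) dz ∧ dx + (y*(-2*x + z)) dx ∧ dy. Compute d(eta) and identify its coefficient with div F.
d(eta) = (y) dx ∧ dy ∧ dz; div F = y

For a 2-form in R^3 of the form above, applying d gives a 3-form with coefficient ∂P/∂x + ∂Q/∂y + ∂R/∂z:
  ∂P/∂x = 0
  ∂Q/∂y = 0
  ∂R/∂z = y
Sum = y, which is exactly div F.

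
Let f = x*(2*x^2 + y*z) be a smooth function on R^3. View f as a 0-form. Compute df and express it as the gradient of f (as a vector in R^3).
df = (6*x^2 + y*z) dx + (x*z) dy + (x*y) dz; grad f = (6*x^2 + y*z, x*z, x*y)

For a 0-form f, d f = (∂f/∂x) dx + (∂f/∂y) dy + (∂f/∂z) dz. The components of the vector representation are exactly the entries of grad f in Cartesian coordinates:
  ∂f/∂x = 6*x^2 + y*z
  ∂f/∂y = x*z
  ∂f/∂z = x*y.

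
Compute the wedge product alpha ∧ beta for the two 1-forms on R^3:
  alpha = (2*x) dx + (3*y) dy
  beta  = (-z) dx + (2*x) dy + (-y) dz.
alpha ∧ beta = (4*x^2 + 3*y*z) dx ∧ dy + (-2*x*y) dx ∧ dz + (-3*y^2) dy ∧ dz

Distribute the wedge, using dx_i ∧ dx_j = -dx_j ∧ dx_i and dx_i ∧ dx_i = 0. For each pair (i, j) with i < j, the coefficient of dx_i ∧ dx_j in alpha ∧ beta is (alpha_i * beta_j - alpha_j * beta_i). Collecting: alpha ∧ beta = (4*x^2 + 3*y*z) dx ∧ dy + (-2*x*y) dx ∧ dz + (-3*y^2) dy ∧ dz.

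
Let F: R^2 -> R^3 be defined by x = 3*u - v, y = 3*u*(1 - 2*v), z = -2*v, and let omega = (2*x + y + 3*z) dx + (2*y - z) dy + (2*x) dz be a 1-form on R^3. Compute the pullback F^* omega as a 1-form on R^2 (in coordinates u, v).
F^* omega = (72*u*v^2 - 90*u*v + 45*u - 12*v^2 - 18*v) du + (72*u^2*v - 36*u^2 - 6*u*v - 21*u + 12*v) dv

Using F^*(f dg) = (f ∘ F) d(g ∘ F), substitute each coordinate x_i by F_i(u, v) in f_i, and replace dx_i by d F_i = (∂F_i/∂u) du + (∂F_i/∂v) dv.
  For the x component: f_1(F) = -6*u*v + 9*u - 8*v; d F_1 = (3) du + (-1) dv
  For the y component: f_2(F) = -12*u*v + 6*u + 2*v; d F_2 = (3 - 6*v) du + (-6*u) dv
  For the z component: f_3(F) = 6*u - 2*v; d F_3 = (0) du + (-2) dv
Combining and collecting du, dv coefficients:
  coeff of du: 72*u*v^2 - 90*u*v + 45*u - 12*v^2 - 18*v
  coeff of dv: 72*u^2*v - 36*u^2 - 6*u*v - 21*u + 12*v
F^* omega = (72*u*v^2 - 90*u*v + 45*u - 12*v^2 - 18*v) du + (72*u^2*v - 36*u^2 - 6*u*v - 21*u + 12*v) dv.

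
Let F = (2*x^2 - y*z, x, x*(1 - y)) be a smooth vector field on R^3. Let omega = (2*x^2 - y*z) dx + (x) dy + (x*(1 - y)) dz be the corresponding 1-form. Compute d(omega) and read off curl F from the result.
d(omega) = (-x) dy ∧ dz + (-1) dz ∧ dx + (z + 1) dx ∧ dy; curl F = (-x, -1, z + 1)

d omega = sum_{i<j} (∂f_j/∂x_i - ∂f_i/∂x_j) dx_i ∧ dx_j. Under the identification (dy ∧ dz, dz ∧ dx, dx ∧ dy) ↔ (e_x, e_y, e_z), the coefficients are exactly the components of curl F. Compute:
  ∂R/∂y - ∂Q/∂z = (-x) - (0) = -x
  ∂P/∂z - ∂R/∂x = (-y) - (1 - y) = -1
  ∂Q/∂x - ∂P/∂y = (1) - (-z) = z + 1.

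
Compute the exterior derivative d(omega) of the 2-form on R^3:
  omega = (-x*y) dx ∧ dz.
d(omega) = (x) dx ∧ dy ∧ dz

For a 2-form omega = sum_{i<j} g_{ij} dx_i ∧ dx_j, the exterior derivative is
  d(omega) = sum_{i<j} d(g_{ij}) ∧ dx_i ∧ dx_j = sum_{i<j, k} (∂g_{ij}/∂x_k) dx_k ∧ dx_i ∧ dx_j.
Expand each term, using dx_k ∧ dx_i ∧ dx_j = sgn(permutation) dx_{(a)} ∧ dx_{(b)} ∧ dx_{(c)} with (a < b < c) sorted:
  d(-x*y) includes (∂/∂y)(-x*y) dy = (-x) dy, which multiplied by dx ∧ dz gives (x) dx ∧ dy ∧ dz
Collecting like 3-forms: d(omega) = (x) dx ∧ dy ∧ dz.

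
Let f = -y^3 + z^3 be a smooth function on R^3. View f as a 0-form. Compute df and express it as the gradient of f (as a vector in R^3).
df = (0) dx + (-3*y^2) dy + (3*z^2) dz; grad f = (0, -3*y^2, 3*z^2)

For a 0-form f, d f = (∂f/∂x) dx + (∂f/∂y) dy + (∂f/∂z) dz. The components of the vector representation are exactly the entries of grad f in Cartesian coordinates:
  ∂f/∂x = 0
  ∂f/∂y = -3*y^2
  ∂f/∂z = 3*z^2.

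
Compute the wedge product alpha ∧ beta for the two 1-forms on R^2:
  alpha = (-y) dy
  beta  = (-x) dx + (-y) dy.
alpha ∧ beta = (-x*y) dx ∧ dy

Distribute the wedge, using dx_i ∧ dx_j = -dx_j ∧ dx_i and dx_i ∧ dx_i = 0. For each pair (i, j) with i < j, the coefficient of dx_i ∧ dx_j in alpha ∧ beta is (alpha_i * beta_j - alpha_j * beta_i). Collecting: alpha ∧ beta = (-x*y) dx ∧ dy.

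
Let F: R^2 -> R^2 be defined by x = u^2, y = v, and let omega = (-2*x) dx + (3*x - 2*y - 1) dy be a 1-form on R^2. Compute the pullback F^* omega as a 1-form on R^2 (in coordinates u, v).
F^* omega = (-4*u^3) du + (3*u^2 - 2*v - 1) dv

Using F^*(f dg) = (f ∘ F) d(g ∘ F), substitute each coordinate x_i by F_i(u, v) in f_i, and replace dx_i by d F_i = (∂F_i/∂u) du + (∂F_i/∂v) dv.
  For the x component: f_1(F) = -2*u^2; d F_1 = (2*u) du + (0) dv
  For the y component: f_2(F) = 3*u^2 - 2*v - 1; d F_2 = (0) du + (1) dv
Combining and collecting du, dv coefficients:
  coeff of du: -4*u^3
  coeff of dv: 3*u^2 - 2*v - 1
F^* omega = (-4*u^3) du + (3*u^2 - 2*v - 1) dv.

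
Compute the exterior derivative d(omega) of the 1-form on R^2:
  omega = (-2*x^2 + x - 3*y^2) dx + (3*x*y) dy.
d(omega) = (9*y) dx ∧ dy

For a 1-form omega = sum_i f_i dx_i, the exterior derivative is
  d(omega) = sum_{i < j} (∂f_j/∂x_i - ∂f_i/∂x_j) dx_i ∧ dx_j.
  coefficient of dx ∧ dy: ∂f_2/∂x - ∂f_1/∂y = ∂(3*x*y)/∂x - ∂(-2*x^2 + x - 3*y^2)/∂y = 9*y
Assembling: d(omega) = (9*y) dx ∧ dy.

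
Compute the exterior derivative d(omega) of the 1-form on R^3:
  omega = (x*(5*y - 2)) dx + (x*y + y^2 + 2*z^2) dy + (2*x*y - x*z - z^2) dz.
d(omega) = (-5*x + y) dx ∧ dy + (2*y - z) dx ∧ dz + (2*x - 4*z) dy ∧ dz

For a 1-form omega = sum_i f_i dx_i, the exterior derivative is
  d(omega) = sum_{i < j} (∂f_j/∂x_i - ∂f_i/∂x_j) dx_i ∧ dx_j.
  coefficient of dx ∧ dy: ∂f_2/∂x - ∂f_1/∂y = ∂(x*y + y^2 + 2*z^2)/∂x - ∂(x*(5*y - 2))/∂y = -5*x + y
  coefficient of dx ∧ dz: ∂f_3/∂x - ∂f_1/∂z = ∂(2*x*y - x*z - z^2)/∂x - ∂(x*(5*y - 2))/∂z = 2*y - z
  coefficient of dy ∧ dz: ∂f_3/∂y - ∂f_2/∂z = ∂(2*x*y - x*z - z^2)/∂y - ∂(x*y + y^2 + 2*z^2)/∂z = 2*x - 4*z
Assembling: d(omega) = (-5*x + y) dx ∧ dy + (2*y - z) dx ∧ dz + (2*x - 4*z) dy ∧ dz.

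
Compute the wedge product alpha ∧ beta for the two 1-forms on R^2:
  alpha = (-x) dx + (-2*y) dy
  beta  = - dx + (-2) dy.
alpha ∧ beta = (2*x - 2*y) dx ∧ dy

Distribute the wedge, using dx_i ∧ dx_j = -dx_j ∧ dx_i and dx_i ∧ dx_i = 0. For each pair (i, j) with i < j, the coefficient of dx_i ∧ dx_j in alpha ∧ beta is (alpha_i * beta_j - alpha_j * beta_i). Collecting: alpha ∧ beta = (2*x - 2*y) dx ∧ dy.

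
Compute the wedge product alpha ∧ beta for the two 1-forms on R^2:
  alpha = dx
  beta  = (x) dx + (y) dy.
alpha ∧ beta = (y) dx ∧ dy

Distribute the wedge, using dx_i ∧ dx_j = -dx_j ∧ dx_i and dx_i ∧ dx_i = 0. For each pair (i, j) with i < j, the coefficient of dx_i ∧ dx_j in alpha ∧ beta is (alpha_i * beta_j - alpha_j * beta_i). Collecting: alpha ∧ beta = (y) dx ∧ dy.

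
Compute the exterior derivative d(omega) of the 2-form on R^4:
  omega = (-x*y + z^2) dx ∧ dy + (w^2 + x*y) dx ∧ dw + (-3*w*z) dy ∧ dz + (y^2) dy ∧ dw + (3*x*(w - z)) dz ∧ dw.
d(omega) = (2*z) dx ∧ dy ∧ dz + (-x) dx ∧ dy ∧ dw + (-3*z) dy ∧ dz ∧ dw + (3*w - 3*z) dx ∧ dz ∧ dw

For a 2-form omega = sum_{i<j} g_{ij} dx_i ∧ dx_j, the exterior derivative is
  d(omega) = sum_{i<j} d(g_{ij}) ∧ dx_i ∧ dx_j = sum_{i<j, k} (∂g_{ij}/∂x_k) dx_k ∧ dx_i ∧ dx_j.
Expand each term, using dx_k ∧ dx_i ∧ dx_j = sgn(permutation) dx_{(a)} ∧ dx_{(b)} ∧ dx_{(c)} with (a < b < c) sorted:
  d(-x*y + z^2) includes (∂/∂z)(-x*y + z^2) dz = (2*z) dz, which multiplied by dx ∧ dy gives (2*z) dx ∧ dy ∧ dz
  d(w^2 + x*y) includes (∂/∂y)(w^2 + x*y) dy = (x) dy, which multiplied by dx ∧ dw gives (-x) dx ∧ dy ∧ dw
  d(-3*w*z) includes (∂/∂w)(-3*w*z) dw = (-3*z) dw, which multiplied by dy ∧ dz gives (-3*z) dy ∧ dz ∧ dw
  d(3*x*(w - z)) includes (∂/∂x)(3*x*(w - z)) dx = (3*w - 3*z) dx, which multiplied by dz ∧ dw gives (3*w - 3*z) dx ∧ dz ∧ dw
Collecting like 3-forms: d(omega) = (2*z) dx ∧ dy ∧ dz + (-x) dx ∧ dy ∧ dw + (-3*z) dy ∧ dz ∧ dw + (3*w - 3*z) dx ∧ dz ∧ dw.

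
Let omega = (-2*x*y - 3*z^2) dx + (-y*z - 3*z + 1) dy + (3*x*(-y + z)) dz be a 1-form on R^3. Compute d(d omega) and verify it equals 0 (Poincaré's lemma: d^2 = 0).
d(d omega) = 0

Step 1: d omega = sum_{i<j} (∂f_j/∂x_i - ∂f_i/∂x_j) dx_i ∧ dx_j:
  coeff of dx ∧ dy: 2*x
  coeff of dx ∧ dz: -3*y + 9*z
  coeff of dy ∧ dz: -3*x + y + 3
Step 2: Apply d again to each 2-form coefficient. The only possible 3-form in R^3 is dx ∧ dy ∧ dz, with coefficient
  ∂(coeff of dy∧dz)/∂x - ∂(coeff of dx∧dz)/∂y + ∂(coeff of dx∧dy)/∂z
  = ∂/∂x (-3*x + y + 3) - ∂/∂y (-3*y + 9*z) + ∂/∂z (2*x).
Each of these terms simplifies to sums of mixed partials that cancel in pairs. The result is 0 (by equality of mixed partials for smooth functions — Schwarz / Clairaut).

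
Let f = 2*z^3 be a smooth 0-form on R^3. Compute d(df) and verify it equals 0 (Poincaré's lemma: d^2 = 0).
d(df) = 0

Step 1: df = sum_i (∂f/∂x_i) dx_i = (0) dx + (0) dy + (6*z^2) dz.
Step 2: Apply d again. Using the 1-form formula, the coefficient of dx ∧ dy in d(df) is ∂^2 f/∂x ∂y - ∂^2 f/∂y ∂x = (0) - (0) = 0 (equality of mixed partials for smooth f).
Similarly for dx ∧ dz and dy ∧ dz — all coefficients vanish. So d(df) = 0.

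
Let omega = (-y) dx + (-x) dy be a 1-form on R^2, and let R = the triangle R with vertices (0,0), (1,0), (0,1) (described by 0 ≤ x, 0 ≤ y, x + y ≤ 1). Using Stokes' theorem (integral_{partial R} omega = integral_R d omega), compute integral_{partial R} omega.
integral_(partial R) omega = 0

Stokes: integral_partial_R omega = integral_R d omega with d omega = (∂Q/∂x - ∂P/∂y) dx ∧ dy.
  ∂Q/∂x = -1
  ∂P/∂y = -1
  integrand = ∂Q/∂x - ∂P/∂y = 0.
Integrating over R: integral_0^1 integral_0^{1-x} (0) dy dx = 0.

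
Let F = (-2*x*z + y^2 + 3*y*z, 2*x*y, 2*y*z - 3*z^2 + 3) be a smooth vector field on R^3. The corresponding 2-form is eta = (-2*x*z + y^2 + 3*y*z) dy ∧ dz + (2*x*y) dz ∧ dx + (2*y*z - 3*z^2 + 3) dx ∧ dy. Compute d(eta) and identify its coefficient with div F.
d(eta) = (2*x + 2*y - 8*z) dx ∧ dy ∧ dz; div F = 2*x + 2*y - 8*z

For a 2-form in R^3 of the form above, applying d gives a 3-form with coefficient ∂P/∂x + ∂Q/∂y + ∂R/∂z:
  ∂P/∂x = -2*z
  ∂Q/∂y = 2*x
  ∂R/∂z = 2*y - 6*z
Sum = 2*x + 2*y - 8*z, which is exactly div F.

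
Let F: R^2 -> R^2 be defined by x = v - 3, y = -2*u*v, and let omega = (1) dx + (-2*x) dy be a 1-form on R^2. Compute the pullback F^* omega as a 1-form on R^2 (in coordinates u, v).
F^* omega = (4*v*(v - 3)) du + (4*u*v - 12*u + 1) dv

Using F^*(f dg) = (f ∘ F) d(g ∘ F), substitute each coordinate x_i by F_i(u, v) in f_i, and replace dx_i by d F_i = (∂F_i/∂u) du + (∂F_i/∂v) dv.
  For the x component: f_1(F) = 1; d F_1 = (0) du + (1) dv
  For the y component: f_2(F) = 6 - 2*v; d F_2 = (-2*v) du + (-2*u) dv
Combining and collecting du, dv coefficients:
  coeff of du: 4*v*(v - 3)
  coeff of dv: 4*u*v - 12*u + 1
F^* omega = (4*v*(v - 3)) du + (4*u*v - 12*u + 1) dv.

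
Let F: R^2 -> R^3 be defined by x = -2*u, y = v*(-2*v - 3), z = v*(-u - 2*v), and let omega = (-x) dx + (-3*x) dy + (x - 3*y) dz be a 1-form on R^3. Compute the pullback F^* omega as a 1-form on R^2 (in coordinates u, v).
F^* omega = (2*u*v - 4*u - 6*v^3 - 9*v^2) du + (2*u^2 - 6*u*v^2 - 25*u*v - 18*u - 24*v^3 - 36*v^2) dv

Using F^*(f dg) = (f ∘ F) d(g ∘ F), substitute each coordinate x_i by F_i(u, v) in f_i, and replace dx_i by d F_i = (∂F_i/∂u) du + (∂F_i/∂v) dv.
  For the x component: f_1(F) = 2*u; d F_1 = (-2) du + (0) dv
  For the y component: f_2(F) = 6*u; d F_2 = (0) du + (-4*v - 3) dv
  For the z component: f_3(F) = -2*u + 6*v^2 + 9*v; d F_3 = (-v) du + (-u - 4*v) dv
Combining and collecting du, dv coefficients:
  coeff of du: 2*u*v - 4*u - 6*v^3 - 9*v^2
  coeff of dv: 2*u^2 - 6*u*v^2 - 25*u*v - 18*u - 24*v^3 - 36*v^2
F^* omega = (2*u*v - 4*u - 6*v^3 - 9*v^2) du + (2*u^2 - 6*u*v^2 - 25*u*v - 18*u - 24*v^3 - 36*v^2) dv.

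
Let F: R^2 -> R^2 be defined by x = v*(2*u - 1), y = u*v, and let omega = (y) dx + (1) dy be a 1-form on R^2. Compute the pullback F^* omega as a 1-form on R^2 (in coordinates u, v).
F^* omega = (v*(2*u*v + 1)) du + (u*(2*u*v - v + 1)) dv

Using F^*(f dg) = (f ∘ F) d(g ∘ F), substitute each coordinate x_i by F_i(u, v) in f_i, and replace dx_i by d F_i = (∂F_i/∂u) du + (∂F_i/∂v) dv.
  For the x component: f_1(F) = u*v; d F_1 = (2*v) du + (2*u - 1) dv
  For the y component: f_2(F) = 1; d F_2 = (v) du + (u) dv
Combining and collecting du, dv coefficients:
  coeff of du: v*(2*u*v + 1)
  coeff of dv: u*(2*u*v - v + 1)
F^* omega = (v*(2*u*v + 1)) du + (u*(2*u*v - v + 1)) dv.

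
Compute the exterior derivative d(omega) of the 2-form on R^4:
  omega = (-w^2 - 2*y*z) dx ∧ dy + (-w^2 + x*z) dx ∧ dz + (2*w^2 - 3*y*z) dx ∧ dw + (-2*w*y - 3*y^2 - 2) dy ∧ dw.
d(omega) = (-2*y) dx ∧ dy ∧ dz + (-2*w + 3*z) dx ∧ dy ∧ dw + (-2*w + 3*y) dx ∧ dz ∧ dw

For a 2-form omega = sum_{i<j} g_{ij} dx_i ∧ dx_j, the exterior derivative is
  d(omega) = sum_{i<j} d(g_{ij}) ∧ dx_i ∧ dx_j = sum_{i<j, k} (∂g_{ij}/∂x_k) dx_k ∧ dx_i ∧ dx_j.
Expand each term, using dx_k ∧ dx_i ∧ dx_j = sgn(permutation) dx_{(a)} ∧ dx_{(b)} ∧ dx_{(c)} with (a < b < c) sorted:
  d(-w^2 - 2*y*z) includes (∂/∂z)(-w^2 - 2*y*z) dz = (-2*y) dz, which multiplied by dx ∧ dy gives (-2*y) dx ∧ dy ∧ dz
  d(-w^2 - 2*y*z) includes (∂/∂w)(-w^2 - 2*y*z) dw = (-2*w) dw, which multiplied by dx ∧ dy gives (-2*w) dx ∧ dy ∧ dw
  d(-w^2 + x*z) includes (∂/∂w)(-w^2 + x*z) dw = (-2*w) dw, which multiplied by dx ∧ dz gives (-2*w) dx ∧ dz ∧ dw
  d(2*w^2 - 3*y*z) includes (∂/∂y)(2*w^2 - 3*y*z) dy = (-3*z) dy, which multiplied by dx ∧ dw gives (3*z) dx ∧ dy ∧ dw
  d(2*w^2 - 3*y*z) includes (∂/∂z)(2*w^2 - 3*y*z) dz = (-3*y) dz, which multiplied by dx ∧ dw gives (3*y) dx ∧ dz ∧ dw
Collecting like 3-forms: d(omega) = (-2*y) dx ∧ dy ∧ dz + (-2*w + 3*z) dx ∧ dy ∧ dw + (-2*w + 3*y) dx ∧ dz ∧ dw.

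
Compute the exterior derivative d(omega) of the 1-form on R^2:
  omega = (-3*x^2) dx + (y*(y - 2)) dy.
d(omega) = 0

For a 1-form omega = sum_i f_i dx_i, the exterior derivative is
  d(omega) = sum_{i < j} (∂f_j/∂x_i - ∂f_i/∂x_j) dx_i ∧ dx_j.

Assembling: d(omega) = 0.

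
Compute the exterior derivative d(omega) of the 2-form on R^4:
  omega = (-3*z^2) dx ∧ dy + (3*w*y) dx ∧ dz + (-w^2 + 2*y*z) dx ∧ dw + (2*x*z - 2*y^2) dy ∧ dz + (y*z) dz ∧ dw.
d(omega) = (-3*w - 4*z) dx ∧ dy ∧ dz + (y) dx ∧ dz ∧ dw + (-2*z) dx ∧ dy ∧ dw + (z) dy ∧ dz ∧ dw

For a 2-form omega = sum_{i<j} g_{ij} dx_i ∧ dx_j, the exterior derivative is
  d(omega) = sum_{i<j} d(g_{ij}) ∧ dx_i ∧ dx_j = sum_{i<j, k} (∂g_{ij}/∂x_k) dx_k ∧ dx_i ∧ dx_j.
Expand each term, using dx_k ∧ dx_i ∧ dx_j = sgn(permutation) dx_{(a)} ∧ dx_{(b)} ∧ dx_{(c)} with (a < b < c) sorted:
  d(-3*z^2) includes (∂/∂z)(-3*z^2) dz = (-6*z) dz, which multiplied by dx ∧ dy gives (-6*z) dx ∧ dy ∧ dz
  d(3*w*y) includes (∂/∂y)(3*w*y) dy = (3*w) dy, which multiplied by dx ∧ dz gives (-3*w) dx ∧ dy ∧ dz
  d(3*w*y) includes (∂/∂w)(3*w*y) dw = (3*y) dw, which multiplied by dx ∧ dz gives (3*y) dx ∧ dz ∧ dw
  d(-w^2 + 2*y*z) includes (∂/∂y)(-w^2 + 2*y*z) dy = (2*z) dy, which multiplied by dx ∧ dw gives (-2*z) dx ∧ dy ∧ dw
  d(-w^2 + 2*y*z) includes (∂/∂z)(-w^2 + 2*y*z) dz = (2*y) dz, which multiplied by dx ∧ dw gives (-2*y) dx ∧ dz ∧ dw
  d(2*x*z - 2*y^2) includes (∂/∂x)(2*x*z - 2*y^2) dx = (2*z) dx, which multiplied by dy ∧ dz gives (2*z) dx ∧ dy ∧ dz
  d(y*z) includes (∂/∂y)(y*z) dy = (z) dy, which multiplied by dz ∧ dw gives (z) dy ∧ dz ∧ dw
Collecting like 3-forms: d(omega) = (-3*w - 4*z) dx ∧ dy ∧ dz + (y) dx ∧ dz ∧ dw + (-2*z) dx ∧ dy ∧ dw + (z) dy ∧ dz ∧ dw.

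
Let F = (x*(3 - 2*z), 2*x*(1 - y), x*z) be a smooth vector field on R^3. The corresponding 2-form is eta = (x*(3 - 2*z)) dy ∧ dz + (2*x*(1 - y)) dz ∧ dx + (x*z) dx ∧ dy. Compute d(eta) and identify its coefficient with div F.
d(eta) = (-x - 2*z + 3) dx ∧ dy ∧ dz; div F = -x - 2*z + 3

For a 2-form in R^3 of the form above, applying d gives a 3-form with coefficient ∂P/∂x + ∂Q/∂y + ∂R/∂z:
  ∂P/∂x = 3 - 2*z
  ∂Q/∂y = -2*x
  ∂R/∂z = x
Sum = -x - 2*z + 3, which is exactly div F.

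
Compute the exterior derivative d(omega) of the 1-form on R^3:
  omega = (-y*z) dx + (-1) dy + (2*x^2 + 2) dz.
d(omega) = (z) dx ∧ dy + (4*x + y) dx ∧ dz

For a 1-form omega = sum_i f_i dx_i, the exterior derivative is
  d(omega) = sum_{i < j} (∂f_j/∂x_i - ∂f_i/∂x_j) dx_i ∧ dx_j.
  coefficient of dx ∧ dy: ∂f_2/∂x - ∂f_1/∂y = ∂(-1)/∂x - ∂(-y*z)/∂y = z
  coefficient of dx ∧ dz: ∂f_3/∂x - ∂f_1/∂z = ∂(2*x^2 + 2)/∂x - ∂(-y*z)/∂z = 4*x + y
Assembling: d(omega) = (z) dx ∧ dy + (4*x + y) dx ∧ dz.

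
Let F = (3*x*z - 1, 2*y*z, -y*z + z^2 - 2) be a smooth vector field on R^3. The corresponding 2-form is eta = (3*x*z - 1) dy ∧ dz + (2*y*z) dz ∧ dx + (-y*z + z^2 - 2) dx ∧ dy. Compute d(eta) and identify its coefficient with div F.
d(eta) = (-y + 7*z) dx ∧ dy ∧ dz; div F = -y + 7*z

For a 2-form in R^3 of the form above, applying d gives a 3-form with coefficient ∂P/∂x + ∂Q/∂y + ∂R/∂z:
  ∂P/∂x = 3*z
  ∂Q/∂y = 2*z
  ∂R/∂z = -y + 2*z
Sum = -y + 7*z, which is exactly div F.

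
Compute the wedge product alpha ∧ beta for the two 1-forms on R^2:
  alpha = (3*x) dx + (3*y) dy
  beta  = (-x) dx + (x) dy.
alpha ∧ beta = (3*x*(x + y)) dx ∧ dy

Distribute the wedge, using dx_i ∧ dx_j = -dx_j ∧ dx_i and dx_i ∧ dx_i = 0. For each pair (i, j) with i < j, the coefficient of dx_i ∧ dx_j in alpha ∧ beta is (alpha_i * beta_j - alpha_j * beta_i). Collecting: alpha ∧ beta = (3*x*(x + y)) dx ∧ dy.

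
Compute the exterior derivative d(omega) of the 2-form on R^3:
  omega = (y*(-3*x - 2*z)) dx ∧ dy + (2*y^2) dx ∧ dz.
d(omega) = (-6*y) dx ∧ dy ∧ dz

For a 2-form omega = sum_{i<j} g_{ij} dx_i ∧ dx_j, the exterior derivative is
  d(omega) = sum_{i<j} d(g_{ij}) ∧ dx_i ∧ dx_j = sum_{i<j, k} (∂g_{ij}/∂x_k) dx_k ∧ dx_i ∧ dx_j.
Expand each term, using dx_k ∧ dx_i ∧ dx_j = sgn(permutation) dx_{(a)} ∧ dx_{(b)} ∧ dx_{(c)} with (a < b < c) sorted:
  d(y*(-3*x - 2*z)) includes (∂/∂z)(y*(-3*x - 2*z)) dz = (-2*y) dz, which multiplied by dx ∧ dy gives (-2*y) dx ∧ dy ∧ dz
  d(2*y^2) includes (∂/∂y)(2*y^2) dy = (4*y) dy, which multiplied by dx ∧ dz gives (-4*y) dx ∧ dy ∧ dz
Collecting like 3-forms: d(omega) = (-6*y) dx ∧ dy ∧ dz.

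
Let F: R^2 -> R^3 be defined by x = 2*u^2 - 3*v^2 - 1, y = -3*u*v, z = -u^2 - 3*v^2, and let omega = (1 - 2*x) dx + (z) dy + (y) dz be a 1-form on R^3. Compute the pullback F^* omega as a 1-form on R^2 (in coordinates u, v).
F^* omega = (-16*u^3 + 9*u^2*v + 24*u*v^2 + 12*u + 9*v^3) du + (3*u^3 + 24*u^2*v + 27*u*v^2 - 36*v^3 - 18*v) dv

Using F^*(f dg) = (f ∘ F) d(g ∘ F), substitute each coordinate x_i by F_i(u, v) in f_i, and replace dx_i by d F_i = (∂F_i/∂u) du + (∂F_i/∂v) dv.
  For the x component: f_1(F) = -4*u^2 + 6*v^2 + 3; d F_1 = (4*u) du + (-6*v) dv
  For the y component: f_2(F) = -u^2 - 3*v^2; d F_2 = (-3*v) du + (-3*u) dv
  For the z component: f_3(F) = -3*u*v; d F_3 = (-2*u) du + (-6*v) dv
Combining and collecting du, dv coefficients:
  coeff of du: -16*u^3 + 9*u^2*v + 24*u*v^2 + 12*u + 9*v^3
  coeff of dv: 3*u^3 + 24*u^2*v + 27*u*v^2 - 36*v^3 - 18*v
F^* omega = (-16*u^3 + 9*u^2*v + 24*u*v^2 + 12*u + 9*v^3) du + (3*u^3 + 24*u^2*v + 27*u*v^2 - 36*v^3 - 18*v) dv.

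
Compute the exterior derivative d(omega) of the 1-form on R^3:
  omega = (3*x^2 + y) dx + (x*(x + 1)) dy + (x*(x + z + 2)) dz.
d(omega) = (2*x) dx ∧ dy + (2*x + z + 2) dx ∧ dz

For a 1-form omega = sum_i f_i dx_i, the exterior derivative is
  d(omega) = sum_{i < j} (∂f_j/∂x_i - ∂f_i/∂x_j) dx_i ∧ dx_j.
  coefficient of dx ∧ dy: ∂f_2/∂x - ∂f_1/∂y = ∂(x*(x + 1))/∂x - ∂(3*x^2 + y)/∂y = 2*x
  coefficient of dx ∧ dz: ∂f_3/∂x - ∂f_1/∂z = ∂(x*(x + z + 2))/∂x - ∂(3*x^2 + y)/∂z = 2*x + z + 2
Assembling: d(omega) = (2*x) dx ∧ dy + (2*x + z + 2) dx ∧ dz.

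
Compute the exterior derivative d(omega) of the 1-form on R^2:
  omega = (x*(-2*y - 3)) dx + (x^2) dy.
d(omega) = (4*x) dx ∧ dy

For a 1-form omega = sum_i f_i dx_i, the exterior derivative is
  d(omega) = sum_{i < j} (∂f_j/∂x_i - ∂f_i/∂x_j) dx_i ∧ dx_j.
  coefficient of dx ∧ dy: ∂f_2/∂x - ∂f_1/∂y = ∂(x^2)/∂x - ∂(x*(-2*y - 3))/∂y = 4*x
Assembling: d(omega) = (4*x) dx ∧ dy.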